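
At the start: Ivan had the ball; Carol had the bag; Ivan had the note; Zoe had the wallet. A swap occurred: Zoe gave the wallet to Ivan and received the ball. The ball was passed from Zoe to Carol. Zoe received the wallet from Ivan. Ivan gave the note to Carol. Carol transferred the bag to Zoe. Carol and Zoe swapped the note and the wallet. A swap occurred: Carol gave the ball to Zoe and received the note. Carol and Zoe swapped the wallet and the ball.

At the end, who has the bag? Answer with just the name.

Tracking all object holders:
Start: ball:Ivan, bag:Carol, note:Ivan, wallet:Zoe
Event 1 (swap wallet<->ball: now wallet:Ivan, ball:Zoe). State: ball:Zoe, bag:Carol, note:Ivan, wallet:Ivan
Event 2 (give ball: Zoe -> Carol). State: ball:Carol, bag:Carol, note:Ivan, wallet:Ivan
Event 3 (give wallet: Ivan -> Zoe). State: ball:Carol, bag:Carol, note:Ivan, wallet:Zoe
Event 4 (give note: Ivan -> Carol). State: ball:Carol, bag:Carol, note:Carol, wallet:Zoe
Event 5 (give bag: Carol -> Zoe). State: ball:Carol, bag:Zoe, note:Carol, wallet:Zoe
Event 6 (swap note<->wallet: now note:Zoe, wallet:Carol). State: ball:Carol, bag:Zoe, note:Zoe, wallet:Carol
Event 7 (swap ball<->note: now ball:Zoe, note:Carol). State: ball:Zoe, bag:Zoe, note:Carol, wallet:Carol
Event 8 (swap wallet<->ball: now wallet:Zoe, ball:Carol). State: ball:Carol, bag:Zoe, note:Carol, wallet:Zoe

Final state: ball:Carol, bag:Zoe, note:Carol, wallet:Zoe
The bag is held by Zoe.

Answer: Zoe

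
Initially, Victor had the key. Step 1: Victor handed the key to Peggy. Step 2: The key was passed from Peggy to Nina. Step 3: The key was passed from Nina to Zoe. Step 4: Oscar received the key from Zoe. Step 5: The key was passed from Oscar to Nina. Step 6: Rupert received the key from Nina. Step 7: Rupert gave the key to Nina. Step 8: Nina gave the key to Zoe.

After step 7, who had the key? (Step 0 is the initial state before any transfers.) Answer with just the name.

Answer: Nina

Derivation:
Tracking the key holder through step 7:
After step 0 (start): Victor
After step 1: Peggy
After step 2: Nina
After step 3: Zoe
After step 4: Oscar
After step 5: Nina
After step 6: Rupert
After step 7: Nina

At step 7, the holder is Nina.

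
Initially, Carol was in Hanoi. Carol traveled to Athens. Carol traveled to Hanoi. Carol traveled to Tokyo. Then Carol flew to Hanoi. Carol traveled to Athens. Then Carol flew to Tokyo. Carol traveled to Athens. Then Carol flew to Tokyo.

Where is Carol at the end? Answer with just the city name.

Answer: Tokyo

Derivation:
Tracking Carol's location:
Start: Carol is in Hanoi.
After move 1: Hanoi -> Athens. Carol is in Athens.
After move 2: Athens -> Hanoi. Carol is in Hanoi.
After move 3: Hanoi -> Tokyo. Carol is in Tokyo.
After move 4: Tokyo -> Hanoi. Carol is in Hanoi.
After move 5: Hanoi -> Athens. Carol is in Athens.
After move 6: Athens -> Tokyo. Carol is in Tokyo.
After move 7: Tokyo -> Athens. Carol is in Athens.
After move 8: Athens -> Tokyo. Carol is in Tokyo.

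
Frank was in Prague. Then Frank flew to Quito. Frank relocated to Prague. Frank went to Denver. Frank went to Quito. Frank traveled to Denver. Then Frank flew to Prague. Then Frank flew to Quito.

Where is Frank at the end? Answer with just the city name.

Tracking Frank's location:
Start: Frank is in Prague.
After move 1: Prague -> Quito. Frank is in Quito.
After move 2: Quito -> Prague. Frank is in Prague.
After move 3: Prague -> Denver. Frank is in Denver.
After move 4: Denver -> Quito. Frank is in Quito.
After move 5: Quito -> Denver. Frank is in Denver.
After move 6: Denver -> Prague. Frank is in Prague.
After move 7: Prague -> Quito. Frank is in Quito.

Answer: Quito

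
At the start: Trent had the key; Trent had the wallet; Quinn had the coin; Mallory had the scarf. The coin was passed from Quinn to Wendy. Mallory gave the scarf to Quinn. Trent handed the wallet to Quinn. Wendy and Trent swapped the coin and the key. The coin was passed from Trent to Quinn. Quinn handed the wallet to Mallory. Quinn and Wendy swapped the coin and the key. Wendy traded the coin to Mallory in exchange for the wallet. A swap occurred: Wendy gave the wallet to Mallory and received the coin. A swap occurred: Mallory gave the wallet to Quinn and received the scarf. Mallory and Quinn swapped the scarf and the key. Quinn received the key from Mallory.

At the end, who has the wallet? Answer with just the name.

Answer: Quinn

Derivation:
Tracking all object holders:
Start: key:Trent, wallet:Trent, coin:Quinn, scarf:Mallory
Event 1 (give coin: Quinn -> Wendy). State: key:Trent, wallet:Trent, coin:Wendy, scarf:Mallory
Event 2 (give scarf: Mallory -> Quinn). State: key:Trent, wallet:Trent, coin:Wendy, scarf:Quinn
Event 3 (give wallet: Trent -> Quinn). State: key:Trent, wallet:Quinn, coin:Wendy, scarf:Quinn
Event 4 (swap coin<->key: now coin:Trent, key:Wendy). State: key:Wendy, wallet:Quinn, coin:Trent, scarf:Quinn
Event 5 (give coin: Trent -> Quinn). State: key:Wendy, wallet:Quinn, coin:Quinn, scarf:Quinn
Event 6 (give wallet: Quinn -> Mallory). State: key:Wendy, wallet:Mallory, coin:Quinn, scarf:Quinn
Event 7 (swap coin<->key: now coin:Wendy, key:Quinn). State: key:Quinn, wallet:Mallory, coin:Wendy, scarf:Quinn
Event 8 (swap coin<->wallet: now coin:Mallory, wallet:Wendy). State: key:Quinn, wallet:Wendy, coin:Mallory, scarf:Quinn
Event 9 (swap wallet<->coin: now wallet:Mallory, coin:Wendy). State: key:Quinn, wallet:Mallory, coin:Wendy, scarf:Quinn
Event 10 (swap wallet<->scarf: now wallet:Quinn, scarf:Mallory). State: key:Quinn, wallet:Quinn, coin:Wendy, scarf:Mallory
Event 11 (swap scarf<->key: now scarf:Quinn, key:Mallory). State: key:Mallory, wallet:Quinn, coin:Wendy, scarf:Quinn
Event 12 (give key: Mallory -> Quinn). State: key:Quinn, wallet:Quinn, coin:Wendy, scarf:Quinn

Final state: key:Quinn, wallet:Quinn, coin:Wendy, scarf:Quinn
The wallet is held by Quinn.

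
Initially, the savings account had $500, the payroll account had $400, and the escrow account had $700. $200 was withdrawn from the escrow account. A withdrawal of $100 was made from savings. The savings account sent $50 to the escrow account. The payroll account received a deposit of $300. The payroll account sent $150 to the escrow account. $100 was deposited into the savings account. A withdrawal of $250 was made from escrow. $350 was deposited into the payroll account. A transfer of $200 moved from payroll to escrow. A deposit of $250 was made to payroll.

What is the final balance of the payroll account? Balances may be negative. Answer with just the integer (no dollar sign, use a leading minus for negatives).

Answer: 950

Derivation:
Tracking account balances step by step:
Start: savings=500, payroll=400, escrow=700
Event 1 (withdraw 200 from escrow): escrow: 700 - 200 = 500. Balances: savings=500, payroll=400, escrow=500
Event 2 (withdraw 100 from savings): savings: 500 - 100 = 400. Balances: savings=400, payroll=400, escrow=500
Event 3 (transfer 50 savings -> escrow): savings: 400 - 50 = 350, escrow: 500 + 50 = 550. Balances: savings=350, payroll=400, escrow=550
Event 4 (deposit 300 to payroll): payroll: 400 + 300 = 700. Balances: savings=350, payroll=700, escrow=550
Event 5 (transfer 150 payroll -> escrow): payroll: 700 - 150 = 550, escrow: 550 + 150 = 700. Balances: savings=350, payroll=550, escrow=700
Event 6 (deposit 100 to savings): savings: 350 + 100 = 450. Balances: savings=450, payroll=550, escrow=700
Event 7 (withdraw 250 from escrow): escrow: 700 - 250 = 450. Balances: savings=450, payroll=550, escrow=450
Event 8 (deposit 350 to payroll): payroll: 550 + 350 = 900. Balances: savings=450, payroll=900, escrow=450
Event 9 (transfer 200 payroll -> escrow): payroll: 900 - 200 = 700, escrow: 450 + 200 = 650. Balances: savings=450, payroll=700, escrow=650
Event 10 (deposit 250 to payroll): payroll: 700 + 250 = 950. Balances: savings=450, payroll=950, escrow=650

Final balance of payroll: 950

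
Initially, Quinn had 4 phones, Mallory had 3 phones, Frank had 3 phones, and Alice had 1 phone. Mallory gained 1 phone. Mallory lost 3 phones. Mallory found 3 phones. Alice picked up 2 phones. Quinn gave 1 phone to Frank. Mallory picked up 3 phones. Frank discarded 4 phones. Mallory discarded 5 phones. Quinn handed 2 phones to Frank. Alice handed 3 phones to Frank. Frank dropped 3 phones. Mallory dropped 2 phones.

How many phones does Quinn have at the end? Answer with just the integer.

Answer: 1

Derivation:
Tracking counts step by step:
Start: Quinn=4, Mallory=3, Frank=3, Alice=1
Event 1 (Mallory +1): Mallory: 3 -> 4. State: Quinn=4, Mallory=4, Frank=3, Alice=1
Event 2 (Mallory -3): Mallory: 4 -> 1. State: Quinn=4, Mallory=1, Frank=3, Alice=1
Event 3 (Mallory +3): Mallory: 1 -> 4. State: Quinn=4, Mallory=4, Frank=3, Alice=1
Event 4 (Alice +2): Alice: 1 -> 3. State: Quinn=4, Mallory=4, Frank=3, Alice=3
Event 5 (Quinn -> Frank, 1): Quinn: 4 -> 3, Frank: 3 -> 4. State: Quinn=3, Mallory=4, Frank=4, Alice=3
Event 6 (Mallory +3): Mallory: 4 -> 7. State: Quinn=3, Mallory=7, Frank=4, Alice=3
Event 7 (Frank -4): Frank: 4 -> 0. State: Quinn=3, Mallory=7, Frank=0, Alice=3
Event 8 (Mallory -5): Mallory: 7 -> 2. State: Quinn=3, Mallory=2, Frank=0, Alice=3
Event 9 (Quinn -> Frank, 2): Quinn: 3 -> 1, Frank: 0 -> 2. State: Quinn=1, Mallory=2, Frank=2, Alice=3
Event 10 (Alice -> Frank, 3): Alice: 3 -> 0, Frank: 2 -> 5. State: Quinn=1, Mallory=2, Frank=5, Alice=0
Event 11 (Frank -3): Frank: 5 -> 2. State: Quinn=1, Mallory=2, Frank=2, Alice=0
Event 12 (Mallory -2): Mallory: 2 -> 0. State: Quinn=1, Mallory=0, Frank=2, Alice=0

Quinn's final count: 1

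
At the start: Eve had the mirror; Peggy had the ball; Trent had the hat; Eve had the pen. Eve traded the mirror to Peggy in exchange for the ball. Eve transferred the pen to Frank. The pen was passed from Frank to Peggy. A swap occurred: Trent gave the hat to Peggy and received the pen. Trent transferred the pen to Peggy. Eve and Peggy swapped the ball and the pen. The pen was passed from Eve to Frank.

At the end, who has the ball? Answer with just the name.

Tracking all object holders:
Start: mirror:Eve, ball:Peggy, hat:Trent, pen:Eve
Event 1 (swap mirror<->ball: now mirror:Peggy, ball:Eve). State: mirror:Peggy, ball:Eve, hat:Trent, pen:Eve
Event 2 (give pen: Eve -> Frank). State: mirror:Peggy, ball:Eve, hat:Trent, pen:Frank
Event 3 (give pen: Frank -> Peggy). State: mirror:Peggy, ball:Eve, hat:Trent, pen:Peggy
Event 4 (swap hat<->pen: now hat:Peggy, pen:Trent). State: mirror:Peggy, ball:Eve, hat:Peggy, pen:Trent
Event 5 (give pen: Trent -> Peggy). State: mirror:Peggy, ball:Eve, hat:Peggy, pen:Peggy
Event 6 (swap ball<->pen: now ball:Peggy, pen:Eve). State: mirror:Peggy, ball:Peggy, hat:Peggy, pen:Eve
Event 7 (give pen: Eve -> Frank). State: mirror:Peggy, ball:Peggy, hat:Peggy, pen:Frank

Final state: mirror:Peggy, ball:Peggy, hat:Peggy, pen:Frank
The ball is held by Peggy.

Answer: Peggy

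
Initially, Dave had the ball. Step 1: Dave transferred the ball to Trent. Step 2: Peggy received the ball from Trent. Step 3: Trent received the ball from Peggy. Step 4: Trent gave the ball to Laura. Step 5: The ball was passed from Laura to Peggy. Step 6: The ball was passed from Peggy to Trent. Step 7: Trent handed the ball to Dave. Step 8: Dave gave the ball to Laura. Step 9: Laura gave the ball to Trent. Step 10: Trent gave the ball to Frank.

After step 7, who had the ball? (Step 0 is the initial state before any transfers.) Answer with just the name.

Answer: Dave

Derivation:
Tracking the ball holder through step 7:
After step 0 (start): Dave
After step 1: Trent
After step 2: Peggy
After step 3: Trent
After step 4: Laura
After step 5: Peggy
After step 6: Trent
After step 7: Dave

At step 7, the holder is Dave.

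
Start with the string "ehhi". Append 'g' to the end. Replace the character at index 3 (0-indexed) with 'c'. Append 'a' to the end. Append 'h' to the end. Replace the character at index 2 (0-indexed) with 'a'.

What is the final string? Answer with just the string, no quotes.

Answer: ehacgah

Derivation:
Applying each edit step by step:
Start: "ehhi"
Op 1 (append 'g'): "ehhi" -> "ehhig"
Op 2 (replace idx 3: 'i' -> 'c'): "ehhig" -> "ehhcg"
Op 3 (append 'a'): "ehhcg" -> "ehhcga"
Op 4 (append 'h'): "ehhcga" -> "ehhcgah"
Op 5 (replace idx 2: 'h' -> 'a'): "ehhcgah" -> "ehacgah"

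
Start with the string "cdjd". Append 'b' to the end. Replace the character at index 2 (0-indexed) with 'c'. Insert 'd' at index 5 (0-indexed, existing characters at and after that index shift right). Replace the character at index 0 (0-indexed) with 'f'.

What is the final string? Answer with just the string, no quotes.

Answer: fdcdbd

Derivation:
Applying each edit step by step:
Start: "cdjd"
Op 1 (append 'b'): "cdjd" -> "cdjdb"
Op 2 (replace idx 2: 'j' -> 'c'): "cdjdb" -> "cdcdb"
Op 3 (insert 'd' at idx 5): "cdcdb" -> "cdcdbd"
Op 4 (replace idx 0: 'c' -> 'f'): "cdcdbd" -> "fdcdbd"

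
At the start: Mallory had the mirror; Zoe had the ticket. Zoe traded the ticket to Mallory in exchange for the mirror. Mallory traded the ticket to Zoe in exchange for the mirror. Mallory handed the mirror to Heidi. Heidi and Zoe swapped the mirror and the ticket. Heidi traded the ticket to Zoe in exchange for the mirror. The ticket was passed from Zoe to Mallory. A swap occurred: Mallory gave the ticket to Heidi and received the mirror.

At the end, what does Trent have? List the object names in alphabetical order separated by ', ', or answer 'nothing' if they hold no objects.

Answer: nothing

Derivation:
Tracking all object holders:
Start: mirror:Mallory, ticket:Zoe
Event 1 (swap ticket<->mirror: now ticket:Mallory, mirror:Zoe). State: mirror:Zoe, ticket:Mallory
Event 2 (swap ticket<->mirror: now ticket:Zoe, mirror:Mallory). State: mirror:Mallory, ticket:Zoe
Event 3 (give mirror: Mallory -> Heidi). State: mirror:Heidi, ticket:Zoe
Event 4 (swap mirror<->ticket: now mirror:Zoe, ticket:Heidi). State: mirror:Zoe, ticket:Heidi
Event 5 (swap ticket<->mirror: now ticket:Zoe, mirror:Heidi). State: mirror:Heidi, ticket:Zoe
Event 6 (give ticket: Zoe -> Mallory). State: mirror:Heidi, ticket:Mallory
Event 7 (swap ticket<->mirror: now ticket:Heidi, mirror:Mallory). State: mirror:Mallory, ticket:Heidi

Final state: mirror:Mallory, ticket:Heidi
Trent holds: (nothing).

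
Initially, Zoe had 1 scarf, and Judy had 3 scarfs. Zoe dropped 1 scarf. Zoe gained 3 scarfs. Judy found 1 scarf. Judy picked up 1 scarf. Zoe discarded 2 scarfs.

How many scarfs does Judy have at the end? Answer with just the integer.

Tracking counts step by step:
Start: Zoe=1, Judy=3
Event 1 (Zoe -1): Zoe: 1 -> 0. State: Zoe=0, Judy=3
Event 2 (Zoe +3): Zoe: 0 -> 3. State: Zoe=3, Judy=3
Event 3 (Judy +1): Judy: 3 -> 4. State: Zoe=3, Judy=4
Event 4 (Judy +1): Judy: 4 -> 5. State: Zoe=3, Judy=5
Event 5 (Zoe -2): Zoe: 3 -> 1. State: Zoe=1, Judy=5

Judy's final count: 5

Answer: 5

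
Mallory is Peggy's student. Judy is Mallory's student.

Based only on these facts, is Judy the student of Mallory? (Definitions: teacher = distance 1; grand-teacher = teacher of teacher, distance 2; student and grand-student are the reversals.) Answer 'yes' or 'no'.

Reconstructing the teacher chain from the given facts:
  Peggy -> Mallory -> Judy
(each arrow means 'teacher of the next')
Positions in the chain (0 = top):
  position of Peggy: 0
  position of Mallory: 1
  position of Judy: 2

Judy is at position 2, Mallory is at position 1; signed distance (j - i) = -1.
'student' requires j - i = -1. Actual distance is -1, so the relation HOLDS.

Answer: yes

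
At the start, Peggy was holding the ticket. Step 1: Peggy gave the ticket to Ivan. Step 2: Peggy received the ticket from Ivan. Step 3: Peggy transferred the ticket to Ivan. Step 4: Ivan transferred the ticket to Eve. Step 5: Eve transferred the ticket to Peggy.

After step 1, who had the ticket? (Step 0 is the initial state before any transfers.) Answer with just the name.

Tracking the ticket holder through step 1:
After step 0 (start): Peggy
After step 1: Ivan

At step 1, the holder is Ivan.

Answer: Ivan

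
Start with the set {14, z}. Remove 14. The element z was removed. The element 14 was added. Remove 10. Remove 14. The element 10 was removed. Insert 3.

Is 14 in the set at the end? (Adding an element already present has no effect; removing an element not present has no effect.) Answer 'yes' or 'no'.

Answer: no

Derivation:
Tracking the set through each operation:
Start: {14, z}
Event 1 (remove 14): removed. Set: {z}
Event 2 (remove z): removed. Set: {}
Event 3 (add 14): added. Set: {14}
Event 4 (remove 10): not present, no change. Set: {14}
Event 5 (remove 14): removed. Set: {}
Event 6 (remove 10): not present, no change. Set: {}
Event 7 (add 3): added. Set: {3}

Final set: {3} (size 1)
14 is NOT in the final set.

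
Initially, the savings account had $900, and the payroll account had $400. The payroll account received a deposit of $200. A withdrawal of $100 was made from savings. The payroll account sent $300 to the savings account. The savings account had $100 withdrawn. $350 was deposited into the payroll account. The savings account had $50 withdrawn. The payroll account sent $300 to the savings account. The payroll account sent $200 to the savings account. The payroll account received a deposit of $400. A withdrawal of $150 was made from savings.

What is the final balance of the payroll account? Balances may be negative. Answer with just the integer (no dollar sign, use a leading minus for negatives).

Answer: 550

Derivation:
Tracking account balances step by step:
Start: savings=900, payroll=400
Event 1 (deposit 200 to payroll): payroll: 400 + 200 = 600. Balances: savings=900, payroll=600
Event 2 (withdraw 100 from savings): savings: 900 - 100 = 800. Balances: savings=800, payroll=600
Event 3 (transfer 300 payroll -> savings): payroll: 600 - 300 = 300, savings: 800 + 300 = 1100. Balances: savings=1100, payroll=300
Event 4 (withdraw 100 from savings): savings: 1100 - 100 = 1000. Balances: savings=1000, payroll=300
Event 5 (deposit 350 to payroll): payroll: 300 + 350 = 650. Balances: savings=1000, payroll=650
Event 6 (withdraw 50 from savings): savings: 1000 - 50 = 950. Balances: savings=950, payroll=650
Event 7 (transfer 300 payroll -> savings): payroll: 650 - 300 = 350, savings: 950 + 300 = 1250. Balances: savings=1250, payroll=350
Event 8 (transfer 200 payroll -> savings): payroll: 350 - 200 = 150, savings: 1250 + 200 = 1450. Balances: savings=1450, payroll=150
Event 9 (deposit 400 to payroll): payroll: 150 + 400 = 550. Balances: savings=1450, payroll=550
Event 10 (withdraw 150 from savings): savings: 1450 - 150 = 1300. Balances: savings=1300, payroll=550

Final balance of payroll: 550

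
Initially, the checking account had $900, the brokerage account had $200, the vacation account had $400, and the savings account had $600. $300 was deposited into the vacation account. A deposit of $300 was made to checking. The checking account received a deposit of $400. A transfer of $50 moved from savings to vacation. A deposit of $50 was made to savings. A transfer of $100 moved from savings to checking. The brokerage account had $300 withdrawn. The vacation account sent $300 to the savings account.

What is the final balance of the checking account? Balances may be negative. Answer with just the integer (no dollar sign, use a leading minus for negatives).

Tracking account balances step by step:
Start: checking=900, brokerage=200, vacation=400, savings=600
Event 1 (deposit 300 to vacation): vacation: 400 + 300 = 700. Balances: checking=900, brokerage=200, vacation=700, savings=600
Event 2 (deposit 300 to checking): checking: 900 + 300 = 1200. Balances: checking=1200, brokerage=200, vacation=700, savings=600
Event 3 (deposit 400 to checking): checking: 1200 + 400 = 1600. Balances: checking=1600, brokerage=200, vacation=700, savings=600
Event 4 (transfer 50 savings -> vacation): savings: 600 - 50 = 550, vacation: 700 + 50 = 750. Balances: checking=1600, brokerage=200, vacation=750, savings=550
Event 5 (deposit 50 to savings): savings: 550 + 50 = 600. Balances: checking=1600, brokerage=200, vacation=750, savings=600
Event 6 (transfer 100 savings -> checking): savings: 600 - 100 = 500, checking: 1600 + 100 = 1700. Balances: checking=1700, brokerage=200, vacation=750, savings=500
Event 7 (withdraw 300 from brokerage): brokerage: 200 - 300 = -100. Balances: checking=1700, brokerage=-100, vacation=750, savings=500
Event 8 (transfer 300 vacation -> savings): vacation: 750 - 300 = 450, savings: 500 + 300 = 800. Balances: checking=1700, brokerage=-100, vacation=450, savings=800

Final balance of checking: 1700

Answer: 1700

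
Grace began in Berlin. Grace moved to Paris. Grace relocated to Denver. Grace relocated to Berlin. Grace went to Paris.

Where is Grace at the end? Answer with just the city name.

Answer: Paris

Derivation:
Tracking Grace's location:
Start: Grace is in Berlin.
After move 1: Berlin -> Paris. Grace is in Paris.
After move 2: Paris -> Denver. Grace is in Denver.
After move 3: Denver -> Berlin. Grace is in Berlin.
After move 4: Berlin -> Paris. Grace is in Paris.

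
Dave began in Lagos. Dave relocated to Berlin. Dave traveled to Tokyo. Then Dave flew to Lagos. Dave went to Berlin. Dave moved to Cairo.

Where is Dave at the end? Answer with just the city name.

Answer: Cairo

Derivation:
Tracking Dave's location:
Start: Dave is in Lagos.
After move 1: Lagos -> Berlin. Dave is in Berlin.
After move 2: Berlin -> Tokyo. Dave is in Tokyo.
After move 3: Tokyo -> Lagos. Dave is in Lagos.
After move 4: Lagos -> Berlin. Dave is in Berlin.
After move 5: Berlin -> Cairo. Dave is in Cairo.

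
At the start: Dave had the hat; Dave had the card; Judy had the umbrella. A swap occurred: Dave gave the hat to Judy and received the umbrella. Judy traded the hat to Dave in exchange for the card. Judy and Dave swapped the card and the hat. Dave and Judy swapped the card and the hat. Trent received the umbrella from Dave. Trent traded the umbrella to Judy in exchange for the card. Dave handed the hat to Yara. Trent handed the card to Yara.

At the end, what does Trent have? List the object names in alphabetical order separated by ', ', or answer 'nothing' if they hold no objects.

Answer: nothing

Derivation:
Tracking all object holders:
Start: hat:Dave, card:Dave, umbrella:Judy
Event 1 (swap hat<->umbrella: now hat:Judy, umbrella:Dave). State: hat:Judy, card:Dave, umbrella:Dave
Event 2 (swap hat<->card: now hat:Dave, card:Judy). State: hat:Dave, card:Judy, umbrella:Dave
Event 3 (swap card<->hat: now card:Dave, hat:Judy). State: hat:Judy, card:Dave, umbrella:Dave
Event 4 (swap card<->hat: now card:Judy, hat:Dave). State: hat:Dave, card:Judy, umbrella:Dave
Event 5 (give umbrella: Dave -> Trent). State: hat:Dave, card:Judy, umbrella:Trent
Event 6 (swap umbrella<->card: now umbrella:Judy, card:Trent). State: hat:Dave, card:Trent, umbrella:Judy
Event 7 (give hat: Dave -> Yara). State: hat:Yara, card:Trent, umbrella:Judy
Event 8 (give card: Trent -> Yara). State: hat:Yara, card:Yara, umbrella:Judy

Final state: hat:Yara, card:Yara, umbrella:Judy
Trent holds: (nothing).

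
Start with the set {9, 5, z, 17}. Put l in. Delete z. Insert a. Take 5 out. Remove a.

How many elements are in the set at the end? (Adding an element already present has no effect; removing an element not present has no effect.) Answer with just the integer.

Answer: 3

Derivation:
Tracking the set through each operation:
Start: {17, 5, 9, z}
Event 1 (add l): added. Set: {17, 5, 9, l, z}
Event 2 (remove z): removed. Set: {17, 5, 9, l}
Event 3 (add a): added. Set: {17, 5, 9, a, l}
Event 4 (remove 5): removed. Set: {17, 9, a, l}
Event 5 (remove a): removed. Set: {17, 9, l}

Final set: {17, 9, l} (size 3)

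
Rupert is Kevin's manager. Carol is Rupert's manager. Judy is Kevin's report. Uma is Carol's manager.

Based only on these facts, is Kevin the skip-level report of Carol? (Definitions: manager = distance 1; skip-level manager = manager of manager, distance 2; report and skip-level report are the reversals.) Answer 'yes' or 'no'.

Answer: yes

Derivation:
Reconstructing the manager chain from the given facts:
  Uma -> Carol -> Rupert -> Kevin -> Judy
(each arrow means 'manager of the next')
Positions in the chain (0 = top):
  position of Uma: 0
  position of Carol: 1
  position of Rupert: 2
  position of Kevin: 3
  position of Judy: 4

Kevin is at position 3, Carol is at position 1; signed distance (j - i) = -2.
'skip-level report' requires j - i = -2. Actual distance is -2, so the relation HOLDS.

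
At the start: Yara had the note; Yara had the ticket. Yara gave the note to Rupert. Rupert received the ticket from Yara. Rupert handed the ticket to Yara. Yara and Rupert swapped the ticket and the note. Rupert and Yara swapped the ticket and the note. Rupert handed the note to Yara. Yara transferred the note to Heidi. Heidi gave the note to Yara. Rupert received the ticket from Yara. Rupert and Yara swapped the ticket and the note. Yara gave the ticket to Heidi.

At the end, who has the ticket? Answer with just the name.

Tracking all object holders:
Start: note:Yara, ticket:Yara
Event 1 (give note: Yara -> Rupert). State: note:Rupert, ticket:Yara
Event 2 (give ticket: Yara -> Rupert). State: note:Rupert, ticket:Rupert
Event 3 (give ticket: Rupert -> Yara). State: note:Rupert, ticket:Yara
Event 4 (swap ticket<->note: now ticket:Rupert, note:Yara). State: note:Yara, ticket:Rupert
Event 5 (swap ticket<->note: now ticket:Yara, note:Rupert). State: note:Rupert, ticket:Yara
Event 6 (give note: Rupert -> Yara). State: note:Yara, ticket:Yara
Event 7 (give note: Yara -> Heidi). State: note:Heidi, ticket:Yara
Event 8 (give note: Heidi -> Yara). State: note:Yara, ticket:Yara
Event 9 (give ticket: Yara -> Rupert). State: note:Yara, ticket:Rupert
Event 10 (swap ticket<->note: now ticket:Yara, note:Rupert). State: note:Rupert, ticket:Yara
Event 11 (give ticket: Yara -> Heidi). State: note:Rupert, ticket:Heidi

Final state: note:Rupert, ticket:Heidi
The ticket is held by Heidi.

Answer: Heidi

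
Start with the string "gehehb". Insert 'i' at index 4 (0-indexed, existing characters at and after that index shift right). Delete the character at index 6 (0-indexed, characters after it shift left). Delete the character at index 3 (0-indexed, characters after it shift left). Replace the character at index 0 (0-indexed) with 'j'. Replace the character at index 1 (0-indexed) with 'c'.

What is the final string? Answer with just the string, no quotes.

Applying each edit step by step:
Start: "gehehb"
Op 1 (insert 'i' at idx 4): "gehehb" -> "geheihb"
Op 2 (delete idx 6 = 'b'): "geheihb" -> "geheih"
Op 3 (delete idx 3 = 'e'): "geheih" -> "gehih"
Op 4 (replace idx 0: 'g' -> 'j'): "gehih" -> "jehih"
Op 5 (replace idx 1: 'e' -> 'c'): "jehih" -> "jchih"

Answer: jchih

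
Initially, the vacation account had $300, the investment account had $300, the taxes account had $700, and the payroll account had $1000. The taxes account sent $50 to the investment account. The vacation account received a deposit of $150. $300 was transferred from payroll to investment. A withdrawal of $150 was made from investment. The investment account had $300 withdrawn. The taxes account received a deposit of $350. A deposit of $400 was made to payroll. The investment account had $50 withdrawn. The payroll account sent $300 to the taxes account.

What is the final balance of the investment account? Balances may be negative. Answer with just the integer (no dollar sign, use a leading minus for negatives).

Tracking account balances step by step:
Start: vacation=300, investment=300, taxes=700, payroll=1000
Event 1 (transfer 50 taxes -> investment): taxes: 700 - 50 = 650, investment: 300 + 50 = 350. Balances: vacation=300, investment=350, taxes=650, payroll=1000
Event 2 (deposit 150 to vacation): vacation: 300 + 150 = 450. Balances: vacation=450, investment=350, taxes=650, payroll=1000
Event 3 (transfer 300 payroll -> investment): payroll: 1000 - 300 = 700, investment: 350 + 300 = 650. Balances: vacation=450, investment=650, taxes=650, payroll=700
Event 4 (withdraw 150 from investment): investment: 650 - 150 = 500. Balances: vacation=450, investment=500, taxes=650, payroll=700
Event 5 (withdraw 300 from investment): investment: 500 - 300 = 200. Balances: vacation=450, investment=200, taxes=650, payroll=700
Event 6 (deposit 350 to taxes): taxes: 650 + 350 = 1000. Balances: vacation=450, investment=200, taxes=1000, payroll=700
Event 7 (deposit 400 to payroll): payroll: 700 + 400 = 1100. Balances: vacation=450, investment=200, taxes=1000, payroll=1100
Event 8 (withdraw 50 from investment): investment: 200 - 50 = 150. Balances: vacation=450, investment=150, taxes=1000, payroll=1100
Event 9 (transfer 300 payroll -> taxes): payroll: 1100 - 300 = 800, taxes: 1000 + 300 = 1300. Balances: vacation=450, investment=150, taxes=1300, payroll=800

Final balance of investment: 150

Answer: 150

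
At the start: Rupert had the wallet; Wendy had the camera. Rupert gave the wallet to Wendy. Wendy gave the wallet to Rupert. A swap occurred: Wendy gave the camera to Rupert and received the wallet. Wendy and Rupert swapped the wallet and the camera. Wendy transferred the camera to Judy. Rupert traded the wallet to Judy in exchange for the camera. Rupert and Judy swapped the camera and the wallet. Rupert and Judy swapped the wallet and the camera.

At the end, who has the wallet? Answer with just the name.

Answer: Judy

Derivation:
Tracking all object holders:
Start: wallet:Rupert, camera:Wendy
Event 1 (give wallet: Rupert -> Wendy). State: wallet:Wendy, camera:Wendy
Event 2 (give wallet: Wendy -> Rupert). State: wallet:Rupert, camera:Wendy
Event 3 (swap camera<->wallet: now camera:Rupert, wallet:Wendy). State: wallet:Wendy, camera:Rupert
Event 4 (swap wallet<->camera: now wallet:Rupert, camera:Wendy). State: wallet:Rupert, camera:Wendy
Event 5 (give camera: Wendy -> Judy). State: wallet:Rupert, camera:Judy
Event 6 (swap wallet<->camera: now wallet:Judy, camera:Rupert). State: wallet:Judy, camera:Rupert
Event 7 (swap camera<->wallet: now camera:Judy, wallet:Rupert). State: wallet:Rupert, camera:Judy
Event 8 (swap wallet<->camera: now wallet:Judy, camera:Rupert). State: wallet:Judy, camera:Rupert

Final state: wallet:Judy, camera:Rupert
The wallet is held by Judy.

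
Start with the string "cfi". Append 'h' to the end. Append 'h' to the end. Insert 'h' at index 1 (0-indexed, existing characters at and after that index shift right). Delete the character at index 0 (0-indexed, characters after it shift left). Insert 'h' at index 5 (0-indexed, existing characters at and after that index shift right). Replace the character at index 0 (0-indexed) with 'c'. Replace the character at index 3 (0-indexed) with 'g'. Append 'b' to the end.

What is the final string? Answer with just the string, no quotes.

Answer: cfighhb

Derivation:
Applying each edit step by step:
Start: "cfi"
Op 1 (append 'h'): "cfi" -> "cfih"
Op 2 (append 'h'): "cfih" -> "cfihh"
Op 3 (insert 'h' at idx 1): "cfihh" -> "chfihh"
Op 4 (delete idx 0 = 'c'): "chfihh" -> "hfihh"
Op 5 (insert 'h' at idx 5): "hfihh" -> "hfihhh"
Op 6 (replace idx 0: 'h' -> 'c'): "hfihhh" -> "cfihhh"
Op 7 (replace idx 3: 'h' -> 'g'): "cfihhh" -> "cfighh"
Op 8 (append 'b'): "cfighh" -> "cfighhb"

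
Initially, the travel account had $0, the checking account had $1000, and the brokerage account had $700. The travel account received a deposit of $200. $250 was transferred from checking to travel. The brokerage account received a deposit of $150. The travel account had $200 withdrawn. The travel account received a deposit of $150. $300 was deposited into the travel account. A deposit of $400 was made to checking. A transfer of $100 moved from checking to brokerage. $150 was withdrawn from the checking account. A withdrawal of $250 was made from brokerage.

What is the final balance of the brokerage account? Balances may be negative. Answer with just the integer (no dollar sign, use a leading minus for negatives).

Answer: 700

Derivation:
Tracking account balances step by step:
Start: travel=0, checking=1000, brokerage=700
Event 1 (deposit 200 to travel): travel: 0 + 200 = 200. Balances: travel=200, checking=1000, brokerage=700
Event 2 (transfer 250 checking -> travel): checking: 1000 - 250 = 750, travel: 200 + 250 = 450. Balances: travel=450, checking=750, brokerage=700
Event 3 (deposit 150 to brokerage): brokerage: 700 + 150 = 850. Balances: travel=450, checking=750, brokerage=850
Event 4 (withdraw 200 from travel): travel: 450 - 200 = 250. Balances: travel=250, checking=750, brokerage=850
Event 5 (deposit 150 to travel): travel: 250 + 150 = 400. Balances: travel=400, checking=750, brokerage=850
Event 6 (deposit 300 to travel): travel: 400 + 300 = 700. Balances: travel=700, checking=750, brokerage=850
Event 7 (deposit 400 to checking): checking: 750 + 400 = 1150. Balances: travel=700, checking=1150, brokerage=850
Event 8 (transfer 100 checking -> brokerage): checking: 1150 - 100 = 1050, brokerage: 850 + 100 = 950. Balances: travel=700, checking=1050, brokerage=950
Event 9 (withdraw 150 from checking): checking: 1050 - 150 = 900. Balances: travel=700, checking=900, brokerage=950
Event 10 (withdraw 250 from brokerage): brokerage: 950 - 250 = 700. Balances: travel=700, checking=900, brokerage=700

Final balance of brokerage: 700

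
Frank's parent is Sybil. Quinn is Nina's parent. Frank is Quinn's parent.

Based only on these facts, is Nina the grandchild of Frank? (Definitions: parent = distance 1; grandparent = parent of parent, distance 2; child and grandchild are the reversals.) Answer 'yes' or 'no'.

Reconstructing the parent chain from the given facts:
  Sybil -> Frank -> Quinn -> Nina
(each arrow means 'parent of the next')
Positions in the chain (0 = top):
  position of Sybil: 0
  position of Frank: 1
  position of Quinn: 2
  position of Nina: 3

Nina is at position 3, Frank is at position 1; signed distance (j - i) = -2.
'grandchild' requires j - i = -2. Actual distance is -2, so the relation HOLDS.

Answer: yes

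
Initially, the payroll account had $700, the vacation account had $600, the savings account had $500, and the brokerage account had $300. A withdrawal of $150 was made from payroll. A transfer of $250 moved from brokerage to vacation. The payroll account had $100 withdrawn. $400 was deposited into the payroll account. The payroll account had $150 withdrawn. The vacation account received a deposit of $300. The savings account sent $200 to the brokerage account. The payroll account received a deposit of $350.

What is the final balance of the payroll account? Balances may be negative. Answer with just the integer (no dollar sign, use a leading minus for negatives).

Tracking account balances step by step:
Start: payroll=700, vacation=600, savings=500, brokerage=300
Event 1 (withdraw 150 from payroll): payroll: 700 - 150 = 550. Balances: payroll=550, vacation=600, savings=500, brokerage=300
Event 2 (transfer 250 brokerage -> vacation): brokerage: 300 - 250 = 50, vacation: 600 + 250 = 850. Balances: payroll=550, vacation=850, savings=500, brokerage=50
Event 3 (withdraw 100 from payroll): payroll: 550 - 100 = 450. Balances: payroll=450, vacation=850, savings=500, brokerage=50
Event 4 (deposit 400 to payroll): payroll: 450 + 400 = 850. Balances: payroll=850, vacation=850, savings=500, brokerage=50
Event 5 (withdraw 150 from payroll): payroll: 850 - 150 = 700. Balances: payroll=700, vacation=850, savings=500, brokerage=50
Event 6 (deposit 300 to vacation): vacation: 850 + 300 = 1150. Balances: payroll=700, vacation=1150, savings=500, brokerage=50
Event 7 (transfer 200 savings -> brokerage): savings: 500 - 200 = 300, brokerage: 50 + 200 = 250. Balances: payroll=700, vacation=1150, savings=300, brokerage=250
Event 8 (deposit 350 to payroll): payroll: 700 + 350 = 1050. Balances: payroll=1050, vacation=1150, savings=300, brokerage=250

Final balance of payroll: 1050

Answer: 1050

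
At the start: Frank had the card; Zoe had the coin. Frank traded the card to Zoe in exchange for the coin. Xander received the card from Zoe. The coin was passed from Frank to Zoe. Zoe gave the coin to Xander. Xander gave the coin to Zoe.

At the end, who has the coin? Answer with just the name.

Tracking all object holders:
Start: card:Frank, coin:Zoe
Event 1 (swap card<->coin: now card:Zoe, coin:Frank). State: card:Zoe, coin:Frank
Event 2 (give card: Zoe -> Xander). State: card:Xander, coin:Frank
Event 3 (give coin: Frank -> Zoe). State: card:Xander, coin:Zoe
Event 4 (give coin: Zoe -> Xander). State: card:Xander, coin:Xander
Event 5 (give coin: Xander -> Zoe). State: card:Xander, coin:Zoe

Final state: card:Xander, coin:Zoe
The coin is held by Zoe.

Answer: Zoe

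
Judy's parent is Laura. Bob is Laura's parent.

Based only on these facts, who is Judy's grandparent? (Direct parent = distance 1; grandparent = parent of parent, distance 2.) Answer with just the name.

Reconstructing the parent chain from the given facts:
  Bob -> Laura -> Judy
(each arrow means 'parent of the next')
Positions in the chain (0 = top):
  position of Bob: 0
  position of Laura: 1
  position of Judy: 2

Judy is at position 2; the grandparent is 2 steps up the chain, i.e. position 0: Bob.

Answer: Bob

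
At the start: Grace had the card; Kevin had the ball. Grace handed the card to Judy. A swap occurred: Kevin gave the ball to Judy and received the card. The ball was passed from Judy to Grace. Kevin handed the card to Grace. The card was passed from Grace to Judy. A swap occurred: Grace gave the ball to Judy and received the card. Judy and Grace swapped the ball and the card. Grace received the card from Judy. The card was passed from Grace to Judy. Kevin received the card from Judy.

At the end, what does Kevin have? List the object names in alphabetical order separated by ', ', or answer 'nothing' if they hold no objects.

Answer: card

Derivation:
Tracking all object holders:
Start: card:Grace, ball:Kevin
Event 1 (give card: Grace -> Judy). State: card:Judy, ball:Kevin
Event 2 (swap ball<->card: now ball:Judy, card:Kevin). State: card:Kevin, ball:Judy
Event 3 (give ball: Judy -> Grace). State: card:Kevin, ball:Grace
Event 4 (give card: Kevin -> Grace). State: card:Grace, ball:Grace
Event 5 (give card: Grace -> Judy). State: card:Judy, ball:Grace
Event 6 (swap ball<->card: now ball:Judy, card:Grace). State: card:Grace, ball:Judy
Event 7 (swap ball<->card: now ball:Grace, card:Judy). State: card:Judy, ball:Grace
Event 8 (give card: Judy -> Grace). State: card:Grace, ball:Grace
Event 9 (give card: Grace -> Judy). State: card:Judy, ball:Grace
Event 10 (give card: Judy -> Kevin). State: card:Kevin, ball:Grace

Final state: card:Kevin, ball:Grace
Kevin holds: card.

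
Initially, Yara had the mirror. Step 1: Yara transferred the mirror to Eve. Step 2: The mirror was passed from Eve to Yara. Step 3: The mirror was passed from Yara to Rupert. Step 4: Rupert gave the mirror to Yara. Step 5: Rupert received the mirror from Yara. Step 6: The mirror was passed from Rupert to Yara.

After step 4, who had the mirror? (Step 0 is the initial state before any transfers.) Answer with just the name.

Answer: Yara

Derivation:
Tracking the mirror holder through step 4:
After step 0 (start): Yara
After step 1: Eve
After step 2: Yara
After step 3: Rupert
After step 4: Yara

At step 4, the holder is Yara.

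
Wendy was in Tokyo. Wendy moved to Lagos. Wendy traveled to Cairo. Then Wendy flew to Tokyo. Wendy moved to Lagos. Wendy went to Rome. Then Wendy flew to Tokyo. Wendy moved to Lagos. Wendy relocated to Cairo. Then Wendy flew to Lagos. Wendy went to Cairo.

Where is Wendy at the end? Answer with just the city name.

Answer: Cairo

Derivation:
Tracking Wendy's location:
Start: Wendy is in Tokyo.
After move 1: Tokyo -> Lagos. Wendy is in Lagos.
After move 2: Lagos -> Cairo. Wendy is in Cairo.
After move 3: Cairo -> Tokyo. Wendy is in Tokyo.
After move 4: Tokyo -> Lagos. Wendy is in Lagos.
After move 5: Lagos -> Rome. Wendy is in Rome.
After move 6: Rome -> Tokyo. Wendy is in Tokyo.
After move 7: Tokyo -> Lagos. Wendy is in Lagos.
After move 8: Lagos -> Cairo. Wendy is in Cairo.
After move 9: Cairo -> Lagos. Wendy is in Lagos.
After move 10: Lagos -> Cairo. Wendy is in Cairo.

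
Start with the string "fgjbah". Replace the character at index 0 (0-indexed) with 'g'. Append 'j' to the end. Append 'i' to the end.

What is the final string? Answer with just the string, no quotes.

Applying each edit step by step:
Start: "fgjbah"
Op 1 (replace idx 0: 'f' -> 'g'): "fgjbah" -> "ggjbah"
Op 2 (append 'j'): "ggjbah" -> "ggjbahj"
Op 3 (append 'i'): "ggjbahj" -> "ggjbahji"

Answer: ggjbahji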